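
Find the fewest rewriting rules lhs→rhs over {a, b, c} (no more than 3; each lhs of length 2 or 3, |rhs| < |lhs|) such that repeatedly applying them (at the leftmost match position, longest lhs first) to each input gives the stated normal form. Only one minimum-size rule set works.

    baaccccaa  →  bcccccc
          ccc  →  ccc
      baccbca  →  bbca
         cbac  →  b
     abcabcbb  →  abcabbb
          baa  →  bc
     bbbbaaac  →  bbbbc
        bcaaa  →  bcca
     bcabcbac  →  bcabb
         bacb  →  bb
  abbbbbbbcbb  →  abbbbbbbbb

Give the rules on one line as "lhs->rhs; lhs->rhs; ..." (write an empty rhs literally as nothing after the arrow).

  | baaccccaa => bcccccaa => bcccccc
  | ccc
  | baccbca => bcbca => bbca
  | cbac => bac => b

aa->c; ac->; cb->b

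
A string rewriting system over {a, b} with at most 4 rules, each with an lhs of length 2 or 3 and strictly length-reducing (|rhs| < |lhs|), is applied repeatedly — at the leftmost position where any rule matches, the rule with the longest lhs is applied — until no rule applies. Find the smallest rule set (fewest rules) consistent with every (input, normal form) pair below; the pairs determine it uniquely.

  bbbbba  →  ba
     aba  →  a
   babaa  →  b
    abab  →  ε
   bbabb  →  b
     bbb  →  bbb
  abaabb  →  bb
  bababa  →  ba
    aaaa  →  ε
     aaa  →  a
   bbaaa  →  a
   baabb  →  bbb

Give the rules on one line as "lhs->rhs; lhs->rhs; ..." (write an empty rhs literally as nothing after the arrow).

aa->; ab->; bba->a

  | bbbbba => bbba => ba
  | aba => a
  | babaa => baa => b
  | abab => ab => ε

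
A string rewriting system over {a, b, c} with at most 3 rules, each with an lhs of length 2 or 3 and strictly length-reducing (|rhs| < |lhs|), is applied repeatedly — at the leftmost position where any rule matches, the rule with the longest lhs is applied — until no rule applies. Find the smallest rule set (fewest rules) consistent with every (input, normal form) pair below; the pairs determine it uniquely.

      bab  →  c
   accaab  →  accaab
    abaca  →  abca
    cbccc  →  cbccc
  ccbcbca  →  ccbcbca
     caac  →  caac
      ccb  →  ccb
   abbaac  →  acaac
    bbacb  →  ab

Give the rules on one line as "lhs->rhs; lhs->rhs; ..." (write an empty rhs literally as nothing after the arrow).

  | bab => bb => c
  | accaab
  | abaca => abca
  | cbccc

ba->b; bb->c; cac->a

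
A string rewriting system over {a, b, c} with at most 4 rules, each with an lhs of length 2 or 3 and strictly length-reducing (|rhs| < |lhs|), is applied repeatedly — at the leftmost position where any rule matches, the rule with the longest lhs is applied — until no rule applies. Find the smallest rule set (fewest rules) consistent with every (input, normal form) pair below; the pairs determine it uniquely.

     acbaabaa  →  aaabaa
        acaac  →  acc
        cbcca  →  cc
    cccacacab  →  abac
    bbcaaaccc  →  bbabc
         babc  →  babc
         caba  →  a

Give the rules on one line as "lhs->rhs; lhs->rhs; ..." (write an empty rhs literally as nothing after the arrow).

ca->c; cb->; ccc->ab

  | acbaabaa => aaabaa
  | acaac => acac => acc
  | cbcca => cca => cc
  | cccacacab => abacacab => abaccab => abaccb => abac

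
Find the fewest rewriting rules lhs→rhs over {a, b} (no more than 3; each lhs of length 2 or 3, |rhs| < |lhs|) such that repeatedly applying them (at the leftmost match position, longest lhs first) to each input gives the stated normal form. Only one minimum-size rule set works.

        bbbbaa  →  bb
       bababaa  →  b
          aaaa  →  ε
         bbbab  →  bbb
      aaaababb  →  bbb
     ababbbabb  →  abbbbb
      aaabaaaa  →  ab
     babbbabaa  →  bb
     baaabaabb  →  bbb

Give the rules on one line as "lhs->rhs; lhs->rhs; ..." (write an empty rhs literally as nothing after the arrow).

  | bbbbaa => bbba => bb
  | bababaa => bbabaa => bbaa => ba => b
  | aaaa => aa => ε
  | bbbab => bbb

aa->; ba->b; bba->b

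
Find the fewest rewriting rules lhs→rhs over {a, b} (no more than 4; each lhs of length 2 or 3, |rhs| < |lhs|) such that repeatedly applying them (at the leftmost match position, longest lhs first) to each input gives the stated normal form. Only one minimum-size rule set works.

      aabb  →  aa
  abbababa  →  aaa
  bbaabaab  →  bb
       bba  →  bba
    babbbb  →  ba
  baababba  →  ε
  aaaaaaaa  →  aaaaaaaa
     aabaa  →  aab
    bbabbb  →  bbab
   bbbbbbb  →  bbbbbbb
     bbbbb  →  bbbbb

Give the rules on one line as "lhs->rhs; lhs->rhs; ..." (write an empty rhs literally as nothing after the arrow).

  | aabb => aa
  | abbababa => aababa => aabba => aaa
  | bbaabaab => bbaab => bb
  | bba

aba->ab; abb->a; baa->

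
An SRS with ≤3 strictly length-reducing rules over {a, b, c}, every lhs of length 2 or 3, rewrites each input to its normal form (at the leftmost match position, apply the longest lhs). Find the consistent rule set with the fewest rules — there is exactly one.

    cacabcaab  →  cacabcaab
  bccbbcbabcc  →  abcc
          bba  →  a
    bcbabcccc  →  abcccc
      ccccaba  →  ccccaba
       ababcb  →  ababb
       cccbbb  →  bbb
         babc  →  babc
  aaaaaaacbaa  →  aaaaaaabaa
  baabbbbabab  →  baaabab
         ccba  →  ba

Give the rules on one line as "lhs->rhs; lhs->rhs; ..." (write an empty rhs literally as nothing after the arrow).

  | cacabcaab
  | bccbbcbabcc => bcbbcbabcc => bbbcbabcc => bbbbabcc => bbabcc => abcc
  | bba => a
  | bcbabcccc => bbabcccc => abcccc

bba->a; cb->b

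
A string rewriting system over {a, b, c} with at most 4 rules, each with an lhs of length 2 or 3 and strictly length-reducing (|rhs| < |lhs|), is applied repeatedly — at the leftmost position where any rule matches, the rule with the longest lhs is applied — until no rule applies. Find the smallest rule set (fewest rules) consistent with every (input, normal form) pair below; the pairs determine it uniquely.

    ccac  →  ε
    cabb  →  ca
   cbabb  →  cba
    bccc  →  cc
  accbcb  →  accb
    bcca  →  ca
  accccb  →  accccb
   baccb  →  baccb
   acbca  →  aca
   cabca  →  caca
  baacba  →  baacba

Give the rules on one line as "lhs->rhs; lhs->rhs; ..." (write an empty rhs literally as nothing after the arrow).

  | ccac => bc => ε
  | cabb => cab => ca
  | cbabb => cbab => cba
  | bccc => cc

ab->a; bc->; cca->b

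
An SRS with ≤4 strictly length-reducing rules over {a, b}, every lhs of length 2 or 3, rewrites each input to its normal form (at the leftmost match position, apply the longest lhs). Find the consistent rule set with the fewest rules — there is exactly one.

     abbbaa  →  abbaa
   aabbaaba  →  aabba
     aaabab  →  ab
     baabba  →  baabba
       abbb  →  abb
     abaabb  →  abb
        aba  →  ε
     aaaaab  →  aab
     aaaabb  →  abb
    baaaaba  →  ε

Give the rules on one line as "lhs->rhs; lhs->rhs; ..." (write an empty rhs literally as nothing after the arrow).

  | abbbaa => abbaa
  | aabbaaba => aabba
  | aaabab => bab => ab
  | baabba

aaa->; aba->; bab->ab; bbb->bb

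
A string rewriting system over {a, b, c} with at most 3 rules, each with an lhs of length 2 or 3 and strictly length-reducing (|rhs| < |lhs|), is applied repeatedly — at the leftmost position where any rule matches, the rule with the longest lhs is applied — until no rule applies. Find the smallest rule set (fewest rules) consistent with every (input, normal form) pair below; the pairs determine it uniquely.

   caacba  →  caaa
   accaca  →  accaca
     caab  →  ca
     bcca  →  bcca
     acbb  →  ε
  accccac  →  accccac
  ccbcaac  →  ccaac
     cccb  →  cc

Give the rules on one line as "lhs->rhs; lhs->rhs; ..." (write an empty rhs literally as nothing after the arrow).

  | caacba => caaa
  | accaca
  | caab => ca
  | bcca

ab->; cb->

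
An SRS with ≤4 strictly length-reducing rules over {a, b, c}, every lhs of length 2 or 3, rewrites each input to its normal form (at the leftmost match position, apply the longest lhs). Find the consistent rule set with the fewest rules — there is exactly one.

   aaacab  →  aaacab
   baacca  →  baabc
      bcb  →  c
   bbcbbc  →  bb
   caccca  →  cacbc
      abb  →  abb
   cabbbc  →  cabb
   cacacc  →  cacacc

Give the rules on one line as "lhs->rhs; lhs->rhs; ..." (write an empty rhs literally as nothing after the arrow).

  | aaacab
  | baacca => baabc
  | bcb => c
  | bbcbbc => bbbc => bb

bbc->b; bcb->c; cca->bc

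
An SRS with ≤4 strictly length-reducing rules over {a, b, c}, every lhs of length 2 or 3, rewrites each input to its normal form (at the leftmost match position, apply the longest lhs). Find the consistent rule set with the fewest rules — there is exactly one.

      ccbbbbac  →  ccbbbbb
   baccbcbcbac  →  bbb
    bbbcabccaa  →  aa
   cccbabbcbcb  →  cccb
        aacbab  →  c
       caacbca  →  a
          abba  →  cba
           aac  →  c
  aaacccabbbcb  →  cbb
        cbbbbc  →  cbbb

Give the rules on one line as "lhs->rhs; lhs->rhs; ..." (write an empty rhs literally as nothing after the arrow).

ab->c; ac->b; bc->; ca->a

  | ccbbbbac => ccbbbbb
  | baccbcbcbac => bbcbcbcbac => bbcbcbac => bbcbac => bbac => bbb
  | bbbcabccaa => bbabccaa => bbcccaa => bccaa => caa => aa
  | cccbabbcbcb => cccbcbcbcb => cccbcbcb => cccbcb => cccb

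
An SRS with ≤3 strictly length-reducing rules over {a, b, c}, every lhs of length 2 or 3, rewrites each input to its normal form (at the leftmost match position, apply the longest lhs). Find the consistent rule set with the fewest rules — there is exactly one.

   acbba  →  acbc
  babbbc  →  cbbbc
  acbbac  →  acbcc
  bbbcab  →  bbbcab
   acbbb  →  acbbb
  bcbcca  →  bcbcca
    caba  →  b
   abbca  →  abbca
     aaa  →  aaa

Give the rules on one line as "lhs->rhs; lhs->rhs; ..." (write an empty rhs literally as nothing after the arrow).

  | acbba => acbc
  | babbbc => cbbbc
  | acbbac => acbcc
  | bbbcab

ba->c; cac->b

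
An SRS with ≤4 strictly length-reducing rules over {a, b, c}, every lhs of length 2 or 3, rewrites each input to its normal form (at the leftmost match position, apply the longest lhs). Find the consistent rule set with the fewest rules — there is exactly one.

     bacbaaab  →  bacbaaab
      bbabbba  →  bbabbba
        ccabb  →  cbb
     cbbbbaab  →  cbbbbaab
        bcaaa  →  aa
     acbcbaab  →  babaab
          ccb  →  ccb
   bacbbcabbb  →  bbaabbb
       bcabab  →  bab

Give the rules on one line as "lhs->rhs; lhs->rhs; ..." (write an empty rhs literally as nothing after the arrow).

acc->ba; bc->c; ca->

  | bacbaaab
  | bbabbba
  | ccabb => cbb
  | cbbbbaab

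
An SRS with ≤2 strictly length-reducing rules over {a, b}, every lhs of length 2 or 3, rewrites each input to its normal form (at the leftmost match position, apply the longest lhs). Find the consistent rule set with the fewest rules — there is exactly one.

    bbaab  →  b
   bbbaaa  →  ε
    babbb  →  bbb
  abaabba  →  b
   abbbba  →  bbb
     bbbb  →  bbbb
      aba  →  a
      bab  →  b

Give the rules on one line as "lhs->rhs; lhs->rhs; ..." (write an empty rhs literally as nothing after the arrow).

abb->bb; ba->

  | bbaab => bab => b
  | bbbaaa => bbaa => ba => ε
  | babbb => bbb
  | abaabba => aabba => abba => bba => b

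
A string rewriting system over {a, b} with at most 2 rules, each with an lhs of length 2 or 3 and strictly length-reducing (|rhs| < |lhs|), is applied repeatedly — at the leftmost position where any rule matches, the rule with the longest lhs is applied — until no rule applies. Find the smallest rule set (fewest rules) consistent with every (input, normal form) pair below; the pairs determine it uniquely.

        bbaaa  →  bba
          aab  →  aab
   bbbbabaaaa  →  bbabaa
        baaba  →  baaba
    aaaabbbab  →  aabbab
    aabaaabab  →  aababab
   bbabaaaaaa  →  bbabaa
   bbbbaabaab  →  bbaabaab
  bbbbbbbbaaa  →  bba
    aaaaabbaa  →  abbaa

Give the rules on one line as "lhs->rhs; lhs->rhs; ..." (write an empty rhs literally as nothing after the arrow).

  | bbaaa => bba
  | aab
  | bbbbabaaaa => bbbabaaaa => bbabaaaa => bbabaa
  | baaba

aaa->a; bbb->bb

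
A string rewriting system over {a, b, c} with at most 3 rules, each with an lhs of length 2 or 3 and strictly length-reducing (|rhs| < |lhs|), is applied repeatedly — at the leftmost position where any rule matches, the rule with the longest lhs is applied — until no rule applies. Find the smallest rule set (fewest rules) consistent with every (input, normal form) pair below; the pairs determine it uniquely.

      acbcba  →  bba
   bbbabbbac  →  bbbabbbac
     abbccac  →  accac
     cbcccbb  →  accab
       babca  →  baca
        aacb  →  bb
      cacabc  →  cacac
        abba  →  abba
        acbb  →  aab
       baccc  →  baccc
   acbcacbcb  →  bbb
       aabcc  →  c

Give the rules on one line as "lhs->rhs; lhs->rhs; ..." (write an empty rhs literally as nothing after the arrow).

aac->b; bc->c; cb->a

  | acbcba => aacba => bba
  | bbbabbbac
  | abbccac => abccac => accac
  | cbcccbb => acccbb => accab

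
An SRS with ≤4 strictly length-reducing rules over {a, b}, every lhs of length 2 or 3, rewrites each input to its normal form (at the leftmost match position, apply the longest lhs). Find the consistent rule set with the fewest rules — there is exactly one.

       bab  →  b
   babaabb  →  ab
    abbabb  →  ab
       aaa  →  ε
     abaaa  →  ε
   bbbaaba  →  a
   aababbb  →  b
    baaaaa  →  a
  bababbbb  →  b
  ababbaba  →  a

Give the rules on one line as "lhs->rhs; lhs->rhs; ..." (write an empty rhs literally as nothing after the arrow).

aa->b; ba->; bb->b

  | bab => b
  | babaabb => baabb => abb => ab
  | abbabb => ababb => abb => ab
  | aaa => ba => ε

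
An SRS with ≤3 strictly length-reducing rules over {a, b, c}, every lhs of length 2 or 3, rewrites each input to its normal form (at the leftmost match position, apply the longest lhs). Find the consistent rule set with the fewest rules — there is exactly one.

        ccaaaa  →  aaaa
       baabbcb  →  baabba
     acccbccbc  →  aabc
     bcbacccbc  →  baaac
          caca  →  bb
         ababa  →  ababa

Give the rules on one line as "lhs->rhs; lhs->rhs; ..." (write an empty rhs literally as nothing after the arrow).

  | ccaaaa => cbaaa => aaaa
  | baabbcb => baabba
  | acccbccbc => accaccbc => acbccbc => aaccbc => aacac => aabc
  | bcbacccbc => baacccbc => baaccac => baacbc => baaac

ca->b; cb->a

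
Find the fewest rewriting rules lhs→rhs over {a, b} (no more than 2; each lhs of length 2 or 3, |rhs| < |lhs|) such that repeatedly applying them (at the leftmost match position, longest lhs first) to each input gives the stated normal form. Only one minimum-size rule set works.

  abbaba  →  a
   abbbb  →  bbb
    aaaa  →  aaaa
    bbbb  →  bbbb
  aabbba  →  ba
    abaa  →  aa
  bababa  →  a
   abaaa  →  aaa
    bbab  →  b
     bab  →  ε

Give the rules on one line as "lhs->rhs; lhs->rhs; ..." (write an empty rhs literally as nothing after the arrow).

  | abbaba => baba => a
  | abbbb => bbb
  | aaaa
  | bbbb

ab->; bab->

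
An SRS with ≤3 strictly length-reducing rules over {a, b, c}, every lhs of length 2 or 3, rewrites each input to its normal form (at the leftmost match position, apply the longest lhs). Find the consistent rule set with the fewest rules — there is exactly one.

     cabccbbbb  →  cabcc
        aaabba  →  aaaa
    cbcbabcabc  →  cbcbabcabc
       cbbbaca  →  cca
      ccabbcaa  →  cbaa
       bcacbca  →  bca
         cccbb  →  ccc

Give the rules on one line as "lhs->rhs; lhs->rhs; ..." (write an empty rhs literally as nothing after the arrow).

  | cabccbbbb => cabccbb => cabcc
  | aaabba => aaaa
  | cbcbabcabc
  | cbbbaca => cbaca => cca

bac->c; bb->; cac->b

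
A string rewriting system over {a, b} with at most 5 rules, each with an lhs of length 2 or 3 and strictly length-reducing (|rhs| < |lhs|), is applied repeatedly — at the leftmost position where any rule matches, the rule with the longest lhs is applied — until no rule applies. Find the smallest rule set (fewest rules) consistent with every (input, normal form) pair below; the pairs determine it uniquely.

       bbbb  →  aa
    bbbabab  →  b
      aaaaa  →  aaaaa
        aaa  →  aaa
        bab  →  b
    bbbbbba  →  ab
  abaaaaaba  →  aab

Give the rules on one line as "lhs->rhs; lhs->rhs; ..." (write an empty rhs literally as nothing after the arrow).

aba->b; ba->; bb->a; bba->ba

  | bbbb => abb => aa
  | bbbabab => ababab => bbab => bab => b
  | aaaaa
  | aaa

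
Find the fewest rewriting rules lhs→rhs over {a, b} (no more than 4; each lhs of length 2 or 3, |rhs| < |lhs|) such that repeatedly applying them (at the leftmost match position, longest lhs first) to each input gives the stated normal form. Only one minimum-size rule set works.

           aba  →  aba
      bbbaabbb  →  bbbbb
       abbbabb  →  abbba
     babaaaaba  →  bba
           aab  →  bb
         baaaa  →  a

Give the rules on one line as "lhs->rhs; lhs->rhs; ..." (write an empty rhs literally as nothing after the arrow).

aa->a; aab->bb; baa->; bab->ba

  | aba
  | bbbaabbb => bbbbb
  | abbbabb => abbbab => abbba
  | babaaaaba => baaaaaba => aaaba => aaba => bba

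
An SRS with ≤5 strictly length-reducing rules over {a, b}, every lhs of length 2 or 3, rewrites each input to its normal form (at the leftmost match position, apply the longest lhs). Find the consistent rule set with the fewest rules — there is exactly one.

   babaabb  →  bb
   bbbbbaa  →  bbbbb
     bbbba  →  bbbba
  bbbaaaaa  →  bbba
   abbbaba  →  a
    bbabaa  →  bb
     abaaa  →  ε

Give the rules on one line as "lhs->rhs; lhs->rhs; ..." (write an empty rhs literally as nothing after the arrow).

  | babaabb => baabb => bb
  | bbbbbaa => bbbbb
  | bbbba
  | bbbaaaaa => bbbaaa => bbba

aa->; aab->; ab->a; bab->b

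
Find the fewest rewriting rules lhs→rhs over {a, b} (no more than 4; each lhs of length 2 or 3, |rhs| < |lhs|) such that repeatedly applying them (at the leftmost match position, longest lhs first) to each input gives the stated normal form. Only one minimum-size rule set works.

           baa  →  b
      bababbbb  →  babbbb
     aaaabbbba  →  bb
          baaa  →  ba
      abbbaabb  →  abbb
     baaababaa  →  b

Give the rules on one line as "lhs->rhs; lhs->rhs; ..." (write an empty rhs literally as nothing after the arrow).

aa->; aab->; aba->a; bba->b

  | baa => b
  | bababbbb => babbbb
  | aaaabbbba => aabbbba => bbba => bb
  | baaa => ba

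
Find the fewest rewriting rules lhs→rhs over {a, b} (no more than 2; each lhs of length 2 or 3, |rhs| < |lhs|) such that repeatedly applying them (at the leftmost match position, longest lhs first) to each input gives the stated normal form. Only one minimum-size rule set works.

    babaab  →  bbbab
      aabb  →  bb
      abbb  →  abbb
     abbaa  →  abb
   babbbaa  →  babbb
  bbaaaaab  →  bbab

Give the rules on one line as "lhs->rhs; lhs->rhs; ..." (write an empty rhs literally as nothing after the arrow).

  | babaab => bbbab
  | aabb => bb
  | abbb
  | abbaa => abb

aa->; aba->bb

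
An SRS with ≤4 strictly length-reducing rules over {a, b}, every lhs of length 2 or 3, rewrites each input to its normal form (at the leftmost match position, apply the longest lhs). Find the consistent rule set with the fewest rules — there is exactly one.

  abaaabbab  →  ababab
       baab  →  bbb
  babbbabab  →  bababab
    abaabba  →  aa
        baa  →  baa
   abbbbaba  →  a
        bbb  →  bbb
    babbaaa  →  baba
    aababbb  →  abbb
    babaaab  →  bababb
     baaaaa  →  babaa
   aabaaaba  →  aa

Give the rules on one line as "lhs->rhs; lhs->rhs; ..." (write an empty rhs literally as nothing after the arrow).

aaa->ab; aab->bb; bba->a

  | abaaabbab => ababbbab => ababab
  | baab => bbb
  | babbbabab => bababab
  | abaabba => abbbba => abba => aa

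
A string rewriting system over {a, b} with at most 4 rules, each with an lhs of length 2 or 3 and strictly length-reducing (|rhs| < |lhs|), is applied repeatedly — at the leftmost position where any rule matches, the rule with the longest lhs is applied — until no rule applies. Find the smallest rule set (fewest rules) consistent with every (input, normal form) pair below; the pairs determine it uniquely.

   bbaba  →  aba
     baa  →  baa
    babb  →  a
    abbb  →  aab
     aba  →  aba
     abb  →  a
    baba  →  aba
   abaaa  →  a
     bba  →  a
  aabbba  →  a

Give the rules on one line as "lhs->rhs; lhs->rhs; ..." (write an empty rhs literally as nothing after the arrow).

  | bbaba => aba
  | baa
  | babb => abb => a
  | abbb => aab

aaa->b; bab->ab; bb->; bbb->ab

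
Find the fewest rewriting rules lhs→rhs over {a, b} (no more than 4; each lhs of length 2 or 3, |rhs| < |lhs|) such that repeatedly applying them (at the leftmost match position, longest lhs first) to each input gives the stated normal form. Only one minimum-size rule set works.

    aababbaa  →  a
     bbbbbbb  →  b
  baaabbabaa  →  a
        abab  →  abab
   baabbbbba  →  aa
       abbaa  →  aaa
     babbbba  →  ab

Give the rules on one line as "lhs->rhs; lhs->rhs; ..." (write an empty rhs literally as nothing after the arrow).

  | aababbaa => aabbaa => abaa => aab => a
  | bbbbbbb => bbbbb => bbb => b
  | baaabbabaa => ababbabaa => abaabaa => aabbaa => abaa => aab => a
  | abab

aab->a; baa->ab; bb->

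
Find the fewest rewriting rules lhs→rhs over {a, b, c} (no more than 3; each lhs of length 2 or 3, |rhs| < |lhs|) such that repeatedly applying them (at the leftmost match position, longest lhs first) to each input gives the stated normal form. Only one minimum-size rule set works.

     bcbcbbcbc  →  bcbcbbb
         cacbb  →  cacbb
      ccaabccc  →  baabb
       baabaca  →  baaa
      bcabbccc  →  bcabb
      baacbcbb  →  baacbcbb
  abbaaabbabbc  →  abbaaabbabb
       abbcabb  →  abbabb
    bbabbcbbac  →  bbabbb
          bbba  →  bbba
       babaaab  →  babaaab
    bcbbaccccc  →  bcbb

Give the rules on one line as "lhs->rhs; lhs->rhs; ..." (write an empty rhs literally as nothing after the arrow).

  | bcbcbbcbc => bcbcbbbc => bcbcbbb
  | cacbb
  | ccaabccc => baabccc => baabbc => baabb
  | baabaca => baaa

bac->; bbc->bb; cc->b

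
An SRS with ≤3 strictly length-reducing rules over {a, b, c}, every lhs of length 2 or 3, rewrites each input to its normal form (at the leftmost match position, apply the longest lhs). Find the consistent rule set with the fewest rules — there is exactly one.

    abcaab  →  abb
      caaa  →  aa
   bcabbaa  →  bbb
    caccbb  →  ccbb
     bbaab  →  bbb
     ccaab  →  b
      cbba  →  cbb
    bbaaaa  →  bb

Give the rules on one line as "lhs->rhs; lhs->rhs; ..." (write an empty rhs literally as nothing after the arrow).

ba->b; ca->

  | abcaab => abab => abb
  | caaa => aa
  | bcabbaa => bbbaa => bbba => bbb
  | caccbb => ccbb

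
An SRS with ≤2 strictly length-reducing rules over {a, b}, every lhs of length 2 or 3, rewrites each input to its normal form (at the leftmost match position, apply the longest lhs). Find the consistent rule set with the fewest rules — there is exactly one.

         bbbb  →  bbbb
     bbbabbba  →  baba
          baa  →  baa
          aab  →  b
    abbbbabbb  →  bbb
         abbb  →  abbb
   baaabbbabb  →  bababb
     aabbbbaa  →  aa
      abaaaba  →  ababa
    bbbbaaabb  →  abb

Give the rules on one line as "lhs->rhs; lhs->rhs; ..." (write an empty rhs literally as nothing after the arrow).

  | bbbb
  | bbbabbba => babbba => baba
  | baa
  | aab => b

aab->b; bba->a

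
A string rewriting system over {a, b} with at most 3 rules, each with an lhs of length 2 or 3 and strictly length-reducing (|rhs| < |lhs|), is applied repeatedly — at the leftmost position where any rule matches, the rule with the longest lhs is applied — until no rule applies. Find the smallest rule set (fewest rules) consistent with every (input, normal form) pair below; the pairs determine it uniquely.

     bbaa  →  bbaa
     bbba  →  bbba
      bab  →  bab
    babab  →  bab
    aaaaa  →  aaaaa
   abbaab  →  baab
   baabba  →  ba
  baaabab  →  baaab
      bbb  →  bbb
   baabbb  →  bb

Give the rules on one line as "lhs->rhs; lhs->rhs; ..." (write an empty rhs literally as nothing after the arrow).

aba->a; abb->b

  | bbaa
  | bbba
  | bab
  | babab => bab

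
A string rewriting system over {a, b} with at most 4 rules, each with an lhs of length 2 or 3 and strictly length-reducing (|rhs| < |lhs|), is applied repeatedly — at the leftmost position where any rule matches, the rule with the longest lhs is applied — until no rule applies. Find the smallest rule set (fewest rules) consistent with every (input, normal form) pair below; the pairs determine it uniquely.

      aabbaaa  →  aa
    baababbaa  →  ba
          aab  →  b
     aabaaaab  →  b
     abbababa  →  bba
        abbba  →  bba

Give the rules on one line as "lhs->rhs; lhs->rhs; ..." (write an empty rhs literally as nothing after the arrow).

ab->b; abb->ba; baa->

  | aabbaaa => abaaaa => baaaa => aa
  | baababbaa => babbaa => bbaaa => ba
  | aab => ab => b
  | aabaaaab => abaaaab => baaaab => aab => ab => b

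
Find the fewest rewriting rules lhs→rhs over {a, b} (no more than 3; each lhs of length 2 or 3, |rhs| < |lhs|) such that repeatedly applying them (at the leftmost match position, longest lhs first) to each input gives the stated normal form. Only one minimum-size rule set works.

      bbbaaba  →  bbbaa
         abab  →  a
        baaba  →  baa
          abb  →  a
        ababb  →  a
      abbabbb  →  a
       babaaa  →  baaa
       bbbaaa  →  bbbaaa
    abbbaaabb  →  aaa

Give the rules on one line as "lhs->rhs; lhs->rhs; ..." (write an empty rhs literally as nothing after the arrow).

ab->a; aba->a

  | bbbaaba => bbbaa
  | abab => ab => a
  | baaba => baa
  | abb => ab => a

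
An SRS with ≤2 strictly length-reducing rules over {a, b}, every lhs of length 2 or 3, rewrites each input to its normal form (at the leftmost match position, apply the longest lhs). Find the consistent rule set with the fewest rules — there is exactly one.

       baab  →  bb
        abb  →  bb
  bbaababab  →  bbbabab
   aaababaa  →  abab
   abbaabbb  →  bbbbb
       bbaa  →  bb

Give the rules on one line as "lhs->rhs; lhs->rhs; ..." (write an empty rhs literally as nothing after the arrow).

  | baab => bb
  | abb => bb
  | bbaababab => bbbabab
  | aaababaa => ababaa => abab

aa->; abb->bb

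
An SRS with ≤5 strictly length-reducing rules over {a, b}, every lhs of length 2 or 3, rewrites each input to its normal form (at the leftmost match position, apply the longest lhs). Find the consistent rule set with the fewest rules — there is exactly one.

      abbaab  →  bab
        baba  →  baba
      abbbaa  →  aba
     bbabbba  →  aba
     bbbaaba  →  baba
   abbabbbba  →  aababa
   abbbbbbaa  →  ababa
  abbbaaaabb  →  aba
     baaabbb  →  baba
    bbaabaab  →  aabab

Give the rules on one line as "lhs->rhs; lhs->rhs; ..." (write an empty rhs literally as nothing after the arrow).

aaa->ba; baa->ba; bb->; bbb->ba

  | abbaab => aaab => bab
  | baba
  | abbbaa => abaaa => abaa => aba
  | bbabbba => abbba => abaa => aba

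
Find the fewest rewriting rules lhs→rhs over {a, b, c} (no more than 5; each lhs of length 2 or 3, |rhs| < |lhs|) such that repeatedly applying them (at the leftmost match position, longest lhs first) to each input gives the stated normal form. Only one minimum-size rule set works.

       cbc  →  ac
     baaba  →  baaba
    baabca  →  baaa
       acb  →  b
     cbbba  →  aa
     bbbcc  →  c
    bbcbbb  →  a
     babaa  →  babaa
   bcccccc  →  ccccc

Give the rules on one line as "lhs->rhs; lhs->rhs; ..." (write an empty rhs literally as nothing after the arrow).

  | cbc => ac
  | baaba
  | baabca => baaa
  | acb => b

acb->b; bb->; bc->; cb->a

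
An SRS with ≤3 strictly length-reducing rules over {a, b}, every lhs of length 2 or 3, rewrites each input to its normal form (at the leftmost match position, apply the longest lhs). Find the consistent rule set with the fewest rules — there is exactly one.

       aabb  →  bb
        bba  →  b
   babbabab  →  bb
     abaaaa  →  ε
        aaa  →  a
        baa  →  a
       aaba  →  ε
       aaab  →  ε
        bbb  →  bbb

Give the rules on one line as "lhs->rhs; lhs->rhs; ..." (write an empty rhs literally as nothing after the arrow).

aa->; ab->; ba->

  | aabb => bb
  | bba => b
  | babbabab => bbabab => bbab => bb
  | abaaaa => aaaa => aa => ε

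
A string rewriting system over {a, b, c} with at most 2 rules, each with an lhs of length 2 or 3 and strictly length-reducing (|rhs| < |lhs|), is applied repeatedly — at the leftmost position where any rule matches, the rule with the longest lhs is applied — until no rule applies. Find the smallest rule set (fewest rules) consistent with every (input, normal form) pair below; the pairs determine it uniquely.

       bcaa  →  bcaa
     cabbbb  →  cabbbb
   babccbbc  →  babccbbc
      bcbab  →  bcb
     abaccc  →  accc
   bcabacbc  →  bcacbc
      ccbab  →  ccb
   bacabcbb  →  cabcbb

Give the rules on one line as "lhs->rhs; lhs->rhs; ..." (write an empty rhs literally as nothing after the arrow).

  | bcaa
  | cabbbb
  | babccbbc
  | bcbab => bcb

bac->c; cba->c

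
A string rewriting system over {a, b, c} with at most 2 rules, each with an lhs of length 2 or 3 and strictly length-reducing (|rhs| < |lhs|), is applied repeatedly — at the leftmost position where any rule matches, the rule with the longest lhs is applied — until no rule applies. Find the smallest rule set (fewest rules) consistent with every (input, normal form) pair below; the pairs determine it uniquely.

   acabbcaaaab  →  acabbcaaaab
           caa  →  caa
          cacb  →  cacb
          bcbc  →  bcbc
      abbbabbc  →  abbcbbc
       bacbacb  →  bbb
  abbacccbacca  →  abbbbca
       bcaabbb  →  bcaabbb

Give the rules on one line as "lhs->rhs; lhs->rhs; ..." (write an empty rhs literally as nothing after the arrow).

ba->c; cc->b

  | acabbcaaaab
  | caa
  | cacb
  | bcbc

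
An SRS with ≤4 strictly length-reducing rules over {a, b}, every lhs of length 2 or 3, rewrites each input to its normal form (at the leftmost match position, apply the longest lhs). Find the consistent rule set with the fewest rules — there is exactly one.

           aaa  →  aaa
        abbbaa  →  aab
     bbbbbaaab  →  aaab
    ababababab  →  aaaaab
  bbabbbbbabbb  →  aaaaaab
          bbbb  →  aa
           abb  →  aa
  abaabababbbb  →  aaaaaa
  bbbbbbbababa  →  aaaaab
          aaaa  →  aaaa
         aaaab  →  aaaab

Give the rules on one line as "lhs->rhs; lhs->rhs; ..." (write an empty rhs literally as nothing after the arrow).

  | aaa
  | abbbaa => aabaa => aaba => aab
  | bbbbbaaab => abbbaaab => aabaaab => aabaab => aabab => aaab
  | ababababab => aabababab => aaababab => aaaabab => aaaaab

ba->b; bab->ab; bb->a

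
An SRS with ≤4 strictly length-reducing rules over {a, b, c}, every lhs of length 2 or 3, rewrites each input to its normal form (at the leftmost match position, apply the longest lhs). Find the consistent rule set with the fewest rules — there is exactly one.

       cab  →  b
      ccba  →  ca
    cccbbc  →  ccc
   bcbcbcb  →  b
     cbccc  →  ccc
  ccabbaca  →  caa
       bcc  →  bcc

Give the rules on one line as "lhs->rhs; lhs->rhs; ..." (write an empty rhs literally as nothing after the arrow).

  | cab => b
  | ccba => ca
  | cccbbc => cccac => ccc
  | bcbcbcb => bcbcb => bcb => b

ac->; cab->b; cb->; cbb->ca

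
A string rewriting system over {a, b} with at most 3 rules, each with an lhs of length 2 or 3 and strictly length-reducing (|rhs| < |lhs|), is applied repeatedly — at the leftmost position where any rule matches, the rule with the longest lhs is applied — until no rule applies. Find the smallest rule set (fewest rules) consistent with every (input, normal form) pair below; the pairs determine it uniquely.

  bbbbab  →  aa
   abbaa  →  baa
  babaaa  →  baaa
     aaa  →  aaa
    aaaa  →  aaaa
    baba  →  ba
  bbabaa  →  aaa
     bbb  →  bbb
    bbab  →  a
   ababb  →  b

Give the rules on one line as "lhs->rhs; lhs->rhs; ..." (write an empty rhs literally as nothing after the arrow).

  | bbbbab => bbaab => aaab => aa
  | abbaa => baa
  | babaaa => baaa
  | aaa

ab->; bba->aa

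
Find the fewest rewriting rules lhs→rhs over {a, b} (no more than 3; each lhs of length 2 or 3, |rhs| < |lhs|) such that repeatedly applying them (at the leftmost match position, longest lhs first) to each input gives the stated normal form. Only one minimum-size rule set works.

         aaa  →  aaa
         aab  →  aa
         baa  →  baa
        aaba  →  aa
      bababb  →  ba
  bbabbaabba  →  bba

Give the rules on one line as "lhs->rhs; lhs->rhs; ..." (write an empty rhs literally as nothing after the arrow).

ab->a; aba->ab

  | aaa
  | aab => aa
  | baa
  | aaba => aab => aa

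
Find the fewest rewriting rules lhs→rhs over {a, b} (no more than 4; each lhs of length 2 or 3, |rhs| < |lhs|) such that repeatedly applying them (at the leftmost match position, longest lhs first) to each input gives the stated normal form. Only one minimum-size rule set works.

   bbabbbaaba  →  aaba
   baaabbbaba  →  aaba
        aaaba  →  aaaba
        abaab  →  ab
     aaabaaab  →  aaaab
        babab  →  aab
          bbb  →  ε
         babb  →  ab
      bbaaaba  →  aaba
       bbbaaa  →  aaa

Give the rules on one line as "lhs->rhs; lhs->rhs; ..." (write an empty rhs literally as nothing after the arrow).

baa->; bab->a; bba->; bbb->

  | bbabbbaaba => bbbaaba => aaba
  | baaabbbaba => abbbaba => aaba
  | aaaba
  | abaab => ab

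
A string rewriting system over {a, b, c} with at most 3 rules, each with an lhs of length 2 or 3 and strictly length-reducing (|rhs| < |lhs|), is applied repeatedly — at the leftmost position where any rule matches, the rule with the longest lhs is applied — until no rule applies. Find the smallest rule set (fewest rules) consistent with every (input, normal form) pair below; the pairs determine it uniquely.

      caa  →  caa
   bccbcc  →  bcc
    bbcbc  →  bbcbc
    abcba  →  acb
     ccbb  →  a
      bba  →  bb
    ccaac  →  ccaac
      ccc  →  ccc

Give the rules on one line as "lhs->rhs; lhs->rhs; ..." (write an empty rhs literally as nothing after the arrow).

  | caa
  | bccbcc => bacc => bcc
  | bbcbc
  | abcba => acba => acb

ab->a; ba->b; ccb->a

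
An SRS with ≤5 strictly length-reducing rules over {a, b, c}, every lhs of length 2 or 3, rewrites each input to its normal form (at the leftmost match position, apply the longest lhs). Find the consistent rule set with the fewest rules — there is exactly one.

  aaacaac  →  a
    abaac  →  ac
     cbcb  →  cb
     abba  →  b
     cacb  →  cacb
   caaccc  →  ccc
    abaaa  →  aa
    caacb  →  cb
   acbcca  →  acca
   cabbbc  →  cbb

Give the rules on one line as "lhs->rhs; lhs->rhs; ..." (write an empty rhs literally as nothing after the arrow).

aac->; ab->b; ba->; bc->

  | aaacaac => aaac => a
  | abaac => baac => ac
  | cbcb => cb
  | abba => bba => b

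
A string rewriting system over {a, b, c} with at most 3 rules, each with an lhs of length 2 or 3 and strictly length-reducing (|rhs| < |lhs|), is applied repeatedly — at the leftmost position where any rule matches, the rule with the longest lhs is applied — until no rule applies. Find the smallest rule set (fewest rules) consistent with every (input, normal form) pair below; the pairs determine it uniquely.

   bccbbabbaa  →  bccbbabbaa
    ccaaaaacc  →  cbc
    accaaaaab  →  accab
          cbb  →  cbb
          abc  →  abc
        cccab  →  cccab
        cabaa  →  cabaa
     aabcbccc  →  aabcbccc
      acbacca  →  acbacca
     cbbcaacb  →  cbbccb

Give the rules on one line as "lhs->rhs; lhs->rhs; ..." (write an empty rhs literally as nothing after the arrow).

  | bccbbabbaa
  | ccaaaaacc => ccaaacc => ccacc => cbc
  | accaaaaab => accaaab => accab
  | cbb

caa->c; cac->b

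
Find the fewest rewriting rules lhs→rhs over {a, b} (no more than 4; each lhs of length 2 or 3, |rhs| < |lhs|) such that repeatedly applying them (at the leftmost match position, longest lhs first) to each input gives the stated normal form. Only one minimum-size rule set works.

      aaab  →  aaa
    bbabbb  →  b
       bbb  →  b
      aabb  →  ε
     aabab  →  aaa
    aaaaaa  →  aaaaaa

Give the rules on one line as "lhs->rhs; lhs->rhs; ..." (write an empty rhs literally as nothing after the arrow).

  | aaab => aaa
  | bbabbb => abbb => bbb => b
  | bbb => b
  | aabb => abb => bb => ε

ab->a; abb->bb; bb->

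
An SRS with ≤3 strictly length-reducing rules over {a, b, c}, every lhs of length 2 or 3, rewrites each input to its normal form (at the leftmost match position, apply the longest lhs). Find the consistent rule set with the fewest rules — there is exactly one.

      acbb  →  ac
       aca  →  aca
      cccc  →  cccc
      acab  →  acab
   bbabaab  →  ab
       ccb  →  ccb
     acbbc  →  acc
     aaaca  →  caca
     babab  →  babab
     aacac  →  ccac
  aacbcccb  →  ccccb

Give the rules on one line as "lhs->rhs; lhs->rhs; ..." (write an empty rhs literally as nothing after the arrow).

aa->c; bb->; bc->

  | acbb => ac
  | aca
  | cccc
  | acab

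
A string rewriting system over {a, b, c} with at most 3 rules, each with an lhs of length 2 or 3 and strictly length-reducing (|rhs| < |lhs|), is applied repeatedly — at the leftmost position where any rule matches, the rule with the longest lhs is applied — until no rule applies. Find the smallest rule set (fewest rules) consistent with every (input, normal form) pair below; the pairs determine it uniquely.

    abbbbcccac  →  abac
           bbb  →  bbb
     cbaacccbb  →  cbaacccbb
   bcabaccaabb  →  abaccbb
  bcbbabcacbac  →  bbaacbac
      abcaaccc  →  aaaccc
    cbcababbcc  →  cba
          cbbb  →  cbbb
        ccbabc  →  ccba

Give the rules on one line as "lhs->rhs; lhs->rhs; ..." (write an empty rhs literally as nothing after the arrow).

bc->; ca->c

  | abbbbcccac => abbbccac => abbcac => abac
  | bbb
  | cbaacccbb
  | bcabaccaabb => abaccaabb => abaccabb => abaccbb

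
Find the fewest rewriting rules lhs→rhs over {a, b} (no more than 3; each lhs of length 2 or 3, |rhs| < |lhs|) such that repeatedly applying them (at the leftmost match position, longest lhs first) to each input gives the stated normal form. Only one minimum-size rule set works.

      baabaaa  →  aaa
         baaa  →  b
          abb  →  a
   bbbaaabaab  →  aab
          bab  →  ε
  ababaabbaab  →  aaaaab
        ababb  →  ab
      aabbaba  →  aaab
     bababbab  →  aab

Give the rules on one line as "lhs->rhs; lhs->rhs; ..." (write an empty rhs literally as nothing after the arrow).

ba->b; bb->

  | baabaaa => babaaa => bbaaa => aaa
  | baaa => baa => ba => b
  | abb => a
  | bbbaaabaab => baaabaab => baabaab => babaab => bbaab => aab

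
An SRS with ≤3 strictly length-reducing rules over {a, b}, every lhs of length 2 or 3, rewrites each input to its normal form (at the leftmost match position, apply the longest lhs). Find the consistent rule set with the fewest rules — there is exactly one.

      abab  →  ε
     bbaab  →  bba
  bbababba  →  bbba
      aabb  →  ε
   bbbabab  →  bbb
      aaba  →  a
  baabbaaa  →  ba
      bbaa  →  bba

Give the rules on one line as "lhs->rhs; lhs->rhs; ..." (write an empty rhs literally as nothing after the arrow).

aa->a; aab->a; ab->

  | abab => ab => ε
  | bbaab => bba
  | bbababba => bbabba => bbba
  | aabb => ab => ε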